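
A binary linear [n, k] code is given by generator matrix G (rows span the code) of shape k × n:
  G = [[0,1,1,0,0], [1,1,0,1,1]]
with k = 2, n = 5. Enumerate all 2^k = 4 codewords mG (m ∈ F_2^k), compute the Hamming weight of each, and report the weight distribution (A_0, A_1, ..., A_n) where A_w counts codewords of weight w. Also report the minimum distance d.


Weight distribution: A_0 = 1, A_2 = 1, A_4 = 2. Minimum distance d = 2.

Enumerate all 2^2 = 4 messages m ∈ F_2^2.
For each, compute codeword c = mG in F_2^5, then tally its weight.
  m = 00 → c = 00000, weight = 0.
  m = 10 → c = 01100, weight = 2.
  m = 01 → c = 11011, weight = 4.
  m = 11 → c = 10111, weight = 4.
Tally weights:
  weight 0: 1 codewords.
  weight 2: 1 codewords.
  weight 4: 2 codewords.
Minimum distance d = smallest w > 0 with A_w > 0 = 2.
Sanity: Σ A_w = 4 = 2^2 = 4 ✓.


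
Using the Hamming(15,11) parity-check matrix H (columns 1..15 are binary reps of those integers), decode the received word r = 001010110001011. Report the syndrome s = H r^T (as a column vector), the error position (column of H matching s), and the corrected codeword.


s = (0, 1, 0, 0)^T, error position = 4, corrected codeword c = 001110110001011

Compute s = H r^T mod 2 one row at a time:
  s_1 = 1 + 0 + 0 + 0 + 1 + 0 + 1 + 1 = 4 ≡ 0 (mod 2).
  s_2 = 0 + 1 + 0 + 1 + 1 + 0 + 1 + 1 = 5 ≡ 1 (mod 2).
  s_3 = 0 + 1 + 0 + 1 + 0 + 0 + 1 + 1 = 4 ≡ 0 (mod 2).
  s_4 = 0 + 1 + 1 + 1 + 0 + 0 + 0 + 1 = 4 ≡ 0 (mod 2).
s = (0, 1, 0, 0)^T — this equals column 4 of H (binary 0100), so error is at position 4.
Correct: flip bit 4 of r = 001010110001011 to get c = 001110110001011.


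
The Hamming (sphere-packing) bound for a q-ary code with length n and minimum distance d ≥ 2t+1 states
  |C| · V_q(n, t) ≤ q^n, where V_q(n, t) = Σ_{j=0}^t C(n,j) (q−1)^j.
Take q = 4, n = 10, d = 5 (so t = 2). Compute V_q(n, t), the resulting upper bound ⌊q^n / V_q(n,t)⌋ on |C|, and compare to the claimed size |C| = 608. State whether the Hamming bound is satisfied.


V_q(n, t) = 436, q^n = 1048576, Hamming bound = 2404, |C| = 608 ≤ bound (satisfied).

Step 1: Compute V_q(n, t) = Σ_{j=0}^2 C(n, j) (q−1)^j.
  j = 0: C(10,0)·(3)^0 = 1·1 = 1.
  j = 1: C(10,1)·(3)^1 = 10·3 = 30.
  j = 2: C(10,2)·(3)^2 = 45·9 = 405.
  V_q(n, t) = 1 + 30 + 405 = 436.
Step 2: q^n = 4^10 = 1048576.
Step 3: Hamming bound ⌊q^n / V_q(n,t)⌋ = ⌊1048576/436⌋ = 2404.
Step 4: Compare |C| = 608 to 2404: satisfied.
The claimed |C| lies below the Hamming bound.


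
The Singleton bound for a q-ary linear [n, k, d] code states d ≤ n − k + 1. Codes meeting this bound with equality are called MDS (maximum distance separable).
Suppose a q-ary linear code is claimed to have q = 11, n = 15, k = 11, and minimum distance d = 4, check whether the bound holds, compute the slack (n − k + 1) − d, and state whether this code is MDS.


Singleton RHS = n − k + 1 = 5, slack = 1, bound satisfied, not MDS.

Singleton bound: d ≤ n − k + 1.
Here n = 15, k = 11, so n − k + 1 = 5.
Given d = 4, check d ≤ 5: YES.
Slack = (n − k + 1) − d = 1.
The code is NOT MDS (slack = 1 > 0).
Description: the claimed parameters are [15, 11, 4]_11; such a code would be non-MDS.


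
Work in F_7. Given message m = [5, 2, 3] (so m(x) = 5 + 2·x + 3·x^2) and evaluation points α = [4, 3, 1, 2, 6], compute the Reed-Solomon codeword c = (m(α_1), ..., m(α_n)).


c = [5, 3, 3, 0, 6]

Message polynomial: m(x) = 5 + 2·x + 3·x^2 (mod 7).
For each evaluation point α_i, compute m(α_i) mod 7:
  α_1 = 4: Horner steps 3 → 0 → 5, so m(4) = 5.
  α_2 = 3: Horner steps 3 → 4 → 3, so m(3) = 3.
  α_3 = 1: Horner steps 3 → 5 → 3, so m(1) = 3.
  α_4 = 2: Horner steps 3 → 1 → 0, so m(2) = 0.
  α_5 = 6: Horner steps 3 → 6 → 6, so m(6) = 6.
Codeword c = [5, 3, 3, 0, 6] ∈ F_7^5.


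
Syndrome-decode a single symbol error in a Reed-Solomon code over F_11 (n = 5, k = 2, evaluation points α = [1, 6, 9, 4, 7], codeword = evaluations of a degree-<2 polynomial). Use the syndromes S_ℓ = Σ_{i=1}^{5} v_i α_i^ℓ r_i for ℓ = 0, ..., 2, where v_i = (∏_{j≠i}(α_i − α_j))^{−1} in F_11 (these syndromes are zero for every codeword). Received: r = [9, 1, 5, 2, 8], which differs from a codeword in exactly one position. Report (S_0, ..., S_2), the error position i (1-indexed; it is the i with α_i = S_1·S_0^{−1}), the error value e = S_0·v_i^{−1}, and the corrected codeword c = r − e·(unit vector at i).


S = (3, 10, 4), error at position 5, error magnitude e = 2, c = [9, 1, 5, 2, 6].

Step 1: column multipliers v_i = (∏_{j≠i}(α_i − α_j))^{−1} mod 11.
  i = 1 (α = 1): (1−6)(1−9)(1−4)(1−7) = (−5)·(−8)·(−3)·(−6) = 720 ≡ 5, so v_1 = 5^{−1} = 9 (mod 11).
  i = 2 (α = 6): (6−1)(6−9)(6−4)(6−7) = 5·(−3)·2·(−1) = 30 ≡ 8, so v_2 = 8^{−1} = 7 (mod 11).
  i = 3 (α = 9): (9−1)(9−6)(9−4)(9−7) = 8·3·5·2 = 240 ≡ 9, so v_3 = 9^{−1} = 5 (mod 11).
  i = 4 (α = 4): (4−1)(4−6)(4−9)(4−7) = 3·(−2)·(−5)·(−3) = −90 ≡ 9, so v_4 = 9^{−1} = 5 (mod 11).
  i = 5 (α = 7): (7−1)(7−6)(7−9)(7−4) = 6·1·(−2)·3 = −36 ≡ 8, so v_5 = 8^{−1} = 7 (mod 11).
  v = [9, 7, 5, 5, 7].
Step 2: syndromes of r = [9, 1, 5, 2, 8] (all sums mod 11).
  S_0 = Σ v_i r_i = 9·9 + 7·1 + 5·5 + 5·2 + 7·8 = 179 ≡ 3.
  S_1 = Σ v_i α_i r_i = 9·1·9 + 7·6·1 + 5·9·5 + 5·4·2 + 7·7·8 = 780 ≡ 10.
  α_i^2 mod 11 = [1, 3, 4, 5, 5].
  S_2 = Σ v_i α_i^2 r_i = 9·1·9 + 7·3·1 + 5·4·5 + 5·5·2 + 7·5·8 = 532 ≡ 4.
  S = (3, 10, 4) ≠ 0, so r is not a codeword (an error is present).
Step 3: locate the error. For a single error e at position i, S_ℓ = v_i·e·α_i^ℓ, so α_err = S_1/S_0.
  S_0^{−1} = 3^{−1} = 4 (mod 11), so α_err = 10·4 = 40 ≡ 7 = α_5. Error position i = 5.
  Consistency check: S_2/S_1 = 4·10 = 40 ≡ 7 = α_err ✓ (single-error assumption holds).
Step 4: error magnitude e = S_0/v_5 = S_0·∏_{j≠5}(α_5 − α_j) = 3·8 = 24 ≡ 2 (mod 11).
Step 5: correct position 5: c_5 = r_5 − e = 8 − 2 ≡ 6 (mod 11). Hence c = [9, 1, 5, 2, 6].
  Check: interpolating c through the α_i gives m(x) = 4 + 5·x (degree < 2) with m(α_i) = c_i for every i, so c is indeed a codeword.


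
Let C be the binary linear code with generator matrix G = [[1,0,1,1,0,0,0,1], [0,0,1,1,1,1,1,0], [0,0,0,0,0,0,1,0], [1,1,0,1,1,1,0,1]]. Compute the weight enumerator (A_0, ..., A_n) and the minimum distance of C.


Weight distribution: A_0 = 1, A_1 = 1, A_2 = 1, A_3 = 1, A_4 = 5, A_5 = 5, A_6 = 1, A_7 = 1. Minimum distance d = 1.

Enumerate all 2^4 = 16 messages m ∈ F_2^4.
For each, compute codeword c = mG in F_2^8, then tally its weight.
  m = 0000 → c = 00000000, weight = 0.
  m = 1000 → c = 10110001, weight = 4.
  m = 0100 → c = 00111110, weight = 5.
  m = 1100 → c = 10001111, weight = 5.
  m = 0010 → c = 00000010, weight = 1.
  m = 1010 → c = 10110011, weight = 5.
  m = 0110 → c = 00111100, weight = 4.
  m = 1110 → c = 10001101, weight = 4.
  m = 0001 → c = 11011101, weight = 6.
  m = 1001 → c = 01101100, weight = 4.
  m = 0101 → c = 11100011, weight = 5.
  m = 1101 → c = 01010010, weight = 3.
  m = 0011 → c = 11011111, weight = 7.
  m = 1011 → c = 01101110, weight = 5.
  m = 0111 → c = 11100001, weight = 4.
  m = 1111 → c = 01010000, weight = 2.
Tally weights:
  weight 0: 1 codewords.
  weight 1: 1 codewords.
  weight 2: 1 codewords.
  weight 3: 1 codewords.
  weight 4: 5 codewords.
  weight 5: 5 codewords.
  weight 6: 1 codewords.
  weight 7: 1 codewords.
Minimum distance d = smallest w > 0 with A_w > 0 = 1.
Sanity: Σ A_w = 16 = 2^4 = 16 ✓.


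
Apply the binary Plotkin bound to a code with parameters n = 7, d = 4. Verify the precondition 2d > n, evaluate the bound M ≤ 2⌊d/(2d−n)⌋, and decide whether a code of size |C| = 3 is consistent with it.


Plotkin bound M ≤ 8; given |C| = 3 ≤ bound (satisfied).

Check applicability: 2d = 8, n = 7.
2d − n = 1 > 0, so Plotkin applies.
Compute d/(2d−n) = 4/1 ≈ 4.0000.
⌊d/(2d−n)⌋ = 4.
Plotkin bound: M ≤ 2·4 = 8.
Given |C| = 3, check: satisfied.
This |C| is below the Plotkin bound.


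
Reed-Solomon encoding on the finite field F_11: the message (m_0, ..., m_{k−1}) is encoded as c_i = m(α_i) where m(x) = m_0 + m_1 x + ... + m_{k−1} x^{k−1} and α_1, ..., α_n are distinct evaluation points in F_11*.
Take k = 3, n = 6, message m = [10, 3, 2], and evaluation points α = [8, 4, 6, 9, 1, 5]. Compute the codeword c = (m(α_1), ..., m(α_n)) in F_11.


c = [8, 10, 1, 1, 4, 9]

Message polynomial: m(x) = 10 + 3·x + 2·x^2 (mod 11).
For each evaluation point α_i, compute m(α_i) mod 11:
  α_1 = 8: Horner steps 2 → 8 → 8, so m(8) = 8.
  α_2 = 4: Horner steps 2 → 0 → 10, so m(4) = 10.
  α_3 = 6: Horner steps 2 → 4 → 1, so m(6) = 1.
  α_4 = 9: Horner steps 2 → 10 → 1, so m(9) = 1.
  α_5 = 1: Horner steps 2 → 5 → 4, so m(1) = 4.
  α_6 = 5: Horner steps 2 → 2 → 9, so m(5) = 9.
Codeword c = [8, 10, 1, 1, 4, 9] ∈ F_11^6.


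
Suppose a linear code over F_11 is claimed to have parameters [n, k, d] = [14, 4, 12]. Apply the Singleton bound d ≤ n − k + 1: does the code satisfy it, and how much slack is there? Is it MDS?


Singleton RHS = n − k + 1 = 11, slack = -1, bound violated (no such code; not MDS).

Singleton bound: d ≤ n − k + 1.
Here n = 14, k = 4, so n − k + 1 = 11.
Given d = 12, check d ≤ 11: NO.
Slack = (n − k + 1) − d = -1.
The slack is negative: d = 12 exceeds n − k + 1 = 11 by 1, so the Singleton bound is violated and no linear [14, 4, 12]_11 code can exist. In particular it is not MDS (MDS requires d = n − k + 1 exactly).
Description: the claimed parameters are [14, 4, 12]_11; such a code would be impossible (violates the Singleton bound).


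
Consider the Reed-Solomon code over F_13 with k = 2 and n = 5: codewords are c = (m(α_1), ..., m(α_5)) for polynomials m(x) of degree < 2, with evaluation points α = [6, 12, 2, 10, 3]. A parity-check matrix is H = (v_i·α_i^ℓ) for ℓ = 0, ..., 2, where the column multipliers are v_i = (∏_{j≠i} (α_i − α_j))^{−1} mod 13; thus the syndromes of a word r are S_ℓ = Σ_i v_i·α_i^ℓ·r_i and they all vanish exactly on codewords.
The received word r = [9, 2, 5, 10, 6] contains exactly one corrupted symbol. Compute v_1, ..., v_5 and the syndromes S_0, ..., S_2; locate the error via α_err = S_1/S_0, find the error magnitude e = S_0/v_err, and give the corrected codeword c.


S = (7, 5, 11), error at position 4, error magnitude e = 10, c = [9, 2, 5, 0, 6].

Step 1: column multipliers v_i = (∏_{j≠i}(α_i − α_j))^{−1} mod 13.
  i = 1 (α = 6): (6−12)(6−2)(6−10)(6−3) = (−6)·4·(−4)·3 = 288 ≡ 2, so v_1 = 2^{−1} = 7 (mod 13).
  i = 2 (α = 12): (12−6)(12−2)(12−10)(12−3) = 6·10·2·9 = 1080 ≡ 1, so v_2 = 1^{−1} = 1 (mod 13).
  i = 3 (α = 2): (2−6)(2−12)(2−10)(2−3) = (−4)·(−10)·(−8)·(−1) = 320 ≡ 8, so v_3 = 8^{−1} = 5 (mod 13).
  i = 4 (α = 10): (10−6)(10−12)(10−2)(10−3) = 4·(−2)·8·7 = −448 ≡ 7, so v_4 = 7^{−1} = 2 (mod 13).
  i = 5 (α = 3): (3−6)(3−12)(3−2)(3−10) = (−3)·(−9)·1·(−7) = −189 ≡ 6, so v_5 = 6^{−1} = 11 (mod 13).
  v = [7, 1, 5, 2, 11].
Step 2: syndromes of r = [9, 2, 5, 10, 6] (all sums mod 13).
  S_0 = Σ v_i r_i = 7·9 + 1·2 + 5·5 + 2·10 + 11·6 = 176 ≡ 7.
  S_1 = Σ v_i α_i r_i = 7·6·9 + 1·12·2 + 5·2·5 + 2·10·10 + 11·3·6 = 850 ≡ 5.
  α_i^2 mod 13 = [10, 1, 4, 9, 9].
  S_2 = Σ v_i α_i^2 r_i = 7·10·9 + 1·1·2 + 5·4·5 + 2·9·10 + 11·9·6 = 1506 ≡ 11.
  S = (7, 5, 11) ≠ 0, so r is not a codeword (an error is present).
Step 3: locate the error. For a single error e at position i, S_ℓ = v_i·e·α_i^ℓ, so α_err = S_1/S_0.
  S_0^{−1} = 7^{−1} = 2 (mod 13), so α_err = 5·2 = 10 ≡ 10 = α_4. Error position i = 4.
  Consistency check: S_2/S_1 = 11·8 = 88 ≡ 10 = α_err ✓ (single-error assumption holds).
Step 4: error magnitude e = S_0/v_4 = S_0·∏_{j≠4}(α_4 − α_j) = 7·7 = 49 ≡ 10 (mod 13).
Step 5: correct position 4: c_4 = r_4 − e = 10 − 10 ≡ 0 (mod 13). Hence c = [9, 2, 5, 0, 6].
  Check: interpolating c through the α_i gives m(x) = 3 + 1·x (degree < 2) with m(α_i) = c_i for every i, so c is indeed a codeword.


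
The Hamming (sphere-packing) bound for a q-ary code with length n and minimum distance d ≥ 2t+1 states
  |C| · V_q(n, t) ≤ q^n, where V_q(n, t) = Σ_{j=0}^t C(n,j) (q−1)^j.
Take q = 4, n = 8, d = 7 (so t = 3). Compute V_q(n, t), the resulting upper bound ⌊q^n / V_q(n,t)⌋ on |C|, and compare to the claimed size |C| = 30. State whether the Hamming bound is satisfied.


V_q(n, t) = 1789, q^n = 65536, Hamming bound = 36, |C| = 30 ≤ bound (satisfied).

Step 1: Compute V_q(n, t) = Σ_{j=0}^3 C(n, j) (q−1)^j.
  j = 0: C(8,0)·(3)^0 = 1·1 = 1.
  j = 1: C(8,1)·(3)^1 = 8·3 = 24.
  j = 2: C(8,2)·(3)^2 = 28·9 = 252.
  j = 3: C(8,3)·(3)^3 = 56·27 = 1512.
  V_q(n, t) = 1 + 24 + 252 + 1512 = 1789.
Step 2: q^n = 4^8 = 65536.
Step 3: Hamming bound ⌊q^n / V_q(n,t)⌋ = ⌊65536/1789⌋ = 36.
Step 4: Compare |C| = 30 to 36: satisfied.
The claimed |C| lies below the Hamming bound.


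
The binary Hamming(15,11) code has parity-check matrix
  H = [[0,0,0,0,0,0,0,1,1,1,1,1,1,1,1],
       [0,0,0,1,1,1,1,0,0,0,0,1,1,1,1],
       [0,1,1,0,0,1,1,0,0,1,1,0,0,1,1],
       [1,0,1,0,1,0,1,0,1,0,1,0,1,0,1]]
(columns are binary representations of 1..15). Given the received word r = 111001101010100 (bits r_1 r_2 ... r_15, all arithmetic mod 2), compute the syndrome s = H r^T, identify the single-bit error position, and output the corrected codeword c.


s = (1, 1, 1, 0)^T, error position = 14, corrected codeword c = 111001101010110

Compute s = H r^T mod 2 one row at a time:
  s_1 = 0 + 1 + 0 + 1 + 0 + 1 + 0 + 0 = 3 ≡ 1 (mod 2).
  s_2 = 0 + 0 + 1 + 1 + 0 + 1 + 0 + 0 = 3 ≡ 1 (mod 2).
  s_3 = 1 + 1 + 1 + 1 + 0 + 1 + 0 + 0 = 5 ≡ 1 (mod 2).
  s_4 = 1 + 1 + 0 + 1 + 1 + 1 + 1 + 0 = 6 ≡ 0 (mod 2).
s = (1, 1, 1, 0)^T — this equals column 14 of H (binary 1110), so error is at position 14.
Correct: flip bit 14 of r = 111001101010100 to get c = 111001101010110.


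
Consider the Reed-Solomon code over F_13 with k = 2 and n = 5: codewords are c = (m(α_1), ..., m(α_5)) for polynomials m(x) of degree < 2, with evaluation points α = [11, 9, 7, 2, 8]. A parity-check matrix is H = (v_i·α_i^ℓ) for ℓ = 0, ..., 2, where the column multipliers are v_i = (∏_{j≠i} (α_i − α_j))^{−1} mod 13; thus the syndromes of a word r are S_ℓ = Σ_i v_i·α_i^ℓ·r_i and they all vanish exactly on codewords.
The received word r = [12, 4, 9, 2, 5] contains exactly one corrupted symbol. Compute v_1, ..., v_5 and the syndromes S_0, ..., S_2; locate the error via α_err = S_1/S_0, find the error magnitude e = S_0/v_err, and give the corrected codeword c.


S = (1, 8, 12), error at position 5, error magnitude e = 5, c = [12, 4, 9, 2, 0].

Step 1: column multipliers v_i = (∏_{j≠i}(α_i − α_j))^{−1} mod 13.
  i = 1 (α = 11): (11−9)(11−7)(11−2)(11−8) = 2·4·9·3 = 216 ≡ 8, so v_1 = 8^{−1} = 5 (mod 13).
  i = 2 (α = 9): (9−11)(9−7)(9−2)(9−8) = (−2)·2·7·1 = −28 ≡ 11, so v_2 = 11^{−1} = 6 (mod 13).
  i = 3 (α = 7): (7−11)(7−9)(7−2)(7−8) = (−4)·(−2)·5·(−1) = −40 ≡ 12, so v_3 = 12^{−1} = 12 (mod 13).
  i = 4 (α = 2): (2−11)(2−9)(2−7)(2−8) = (−9)·(−7)·(−5)·(−6) = 1890 ≡ 5, so v_4 = 5^{−1} = 8 (mod 13).
  i = 5 (α = 8): (8−11)(8−9)(8−7)(8−2) = (−3)·(−1)·1·6 = 18 ≡ 5, so v_5 = 5^{−1} = 8 (mod 13).
  v = [5, 6, 12, 8, 8].
Step 2: syndromes of r = [12, 4, 9, 2, 5] (all sums mod 13).
  S_0 = Σ v_i r_i = 5·12 + 6·4 + 12·9 + 8·2 + 8·5 = 248 ≡ 1.
  S_1 = Σ v_i α_i r_i = 5·11·12 + 6·9·4 + 12·7·9 + 8·2·2 + 8·8·5 = 1984 ≡ 8.
  α_i^2 mod 13 = [4, 3, 10, 4, 12].
  S_2 = Σ v_i α_i^2 r_i = 5·4·12 + 6·3·4 + 12·10·9 + 8·4·2 + 8·12·5 = 1936 ≡ 12.
  S = (1, 8, 12) ≠ 0, so r is not a codeword (an error is present).
Step 3: locate the error. For a single error e at position i, S_ℓ = v_i·e·α_i^ℓ, so α_err = S_1/S_0.
  S_0^{−1} = 1^{−1} = 1 (mod 13), so α_err = 8·1 = 8 ≡ 8 = α_5. Error position i = 5.
  Consistency check: S_2/S_1 = 12·5 = 60 ≡ 8 = α_err ✓ (single-error assumption holds).
Step 4: error magnitude e = S_0/v_5 = S_0·∏_{j≠5}(α_5 − α_j) = 1·5 = 5 ≡ 5 (mod 13).
Step 5: correct position 5: c_5 = r_5 − e = 5 − 5 ≡ 0 (mod 13). Hence c = [12, 4, 9, 2, 0].
  Check: interpolating c through the α_i gives m(x) = 7 + 4·x (degree < 2) with m(α_i) = c_i for every i, so c is indeed a codeword.


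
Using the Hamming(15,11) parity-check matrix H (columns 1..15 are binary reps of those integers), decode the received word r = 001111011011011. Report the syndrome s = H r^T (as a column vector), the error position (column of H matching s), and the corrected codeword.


s = (0, 0, 1, 1)^T, error position = 3, corrected codeword c = 000111011011011

Compute s = H r^T mod 2 one row at a time:
  s_1 = 1 + 1 + 0 + 1 + 1 + 0 + 1 + 1 = 6 ≡ 0 (mod 2).
  s_2 = 1 + 1 + 1 + 0 + 1 + 0 + 1 + 1 = 6 ≡ 0 (mod 2).
  s_3 = 0 + 1 + 1 + 0 + 0 + 1 + 1 + 1 = 5 ≡ 1 (mod 2).
  s_4 = 0 + 1 + 1 + 0 + 1 + 1 + 0 + 1 = 5 ≡ 1 (mod 2).
s = (0, 0, 1, 1)^T — this equals column 3 of H (binary 0011), so error is at position 3.
Correct: flip bit 3 of r = 001111011011011 to get c = 000111011011011.


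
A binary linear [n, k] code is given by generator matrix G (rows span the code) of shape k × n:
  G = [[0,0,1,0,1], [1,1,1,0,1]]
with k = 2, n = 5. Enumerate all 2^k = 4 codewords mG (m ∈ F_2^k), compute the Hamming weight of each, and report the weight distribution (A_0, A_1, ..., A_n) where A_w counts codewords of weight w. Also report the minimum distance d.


Weight distribution: A_0 = 1, A_2 = 2, A_4 = 1. Minimum distance d = 2.

Enumerate all 2^2 = 4 messages m ∈ F_2^2.
For each, compute codeword c = mG in F_2^5, then tally its weight.
  m = 00 → c = 00000, weight = 0.
  m = 10 → c = 00101, weight = 2.
  m = 01 → c = 11101, weight = 4.
  m = 11 → c = 11000, weight = 2.
Tally weights:
  weight 0: 1 codewords.
  weight 2: 2 codewords.
  weight 4: 1 codewords.
Minimum distance d = smallest w > 0 with A_w > 0 = 2.
Sanity: Σ A_w = 4 = 2^2 = 4 ✓.


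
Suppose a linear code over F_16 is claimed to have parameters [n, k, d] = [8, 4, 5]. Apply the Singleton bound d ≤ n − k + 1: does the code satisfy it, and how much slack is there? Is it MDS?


Singleton RHS = n − k + 1 = 5, slack = 0, bound satisfied, MDS.

Singleton bound: d ≤ n − k + 1.
Here n = 8, k = 4, so n − k + 1 = 5.
Given d = 5, check d ≤ 5: YES.
Slack = (n − k + 1) − d = 0.
The code is MDS (slack = 0).
Description: the claimed parameters are [8, 4, 5]_16; such a code would be MDS (meets Singleton bound).


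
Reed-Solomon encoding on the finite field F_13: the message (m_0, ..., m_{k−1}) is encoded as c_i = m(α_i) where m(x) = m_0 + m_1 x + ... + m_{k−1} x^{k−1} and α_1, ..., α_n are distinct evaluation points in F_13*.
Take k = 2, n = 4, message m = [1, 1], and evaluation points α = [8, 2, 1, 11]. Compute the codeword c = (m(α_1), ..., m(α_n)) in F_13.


c = [9, 3, 2, 12]

Message polynomial: m(x) = 1 + 1·x (mod 13).
For each evaluation point α_i, compute m(α_i) mod 13:
  α_1 = 8: Horner steps 1 → 9, so m(8) = 9.
  α_2 = 2: Horner steps 1 → 3, so m(2) = 3.
  α_3 = 1: Horner steps 1 → 2, so m(1) = 2.
  α_4 = 11: Horner steps 1 → 12, so m(11) = 12.
Codeword c = [9, 3, 2, 12] ∈ F_13^4.


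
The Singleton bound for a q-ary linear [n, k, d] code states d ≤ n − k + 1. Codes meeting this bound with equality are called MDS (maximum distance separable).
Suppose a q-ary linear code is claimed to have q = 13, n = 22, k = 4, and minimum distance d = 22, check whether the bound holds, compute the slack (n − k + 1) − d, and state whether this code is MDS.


Singleton RHS = n − k + 1 = 19, slack = -3, bound violated (no such code; not MDS).

Singleton bound: d ≤ n − k + 1.
Here n = 22, k = 4, so n − k + 1 = 19.
Given d = 22, check d ≤ 19: NO.
Slack = (n − k + 1) − d = -3.
The slack is negative: d = 22 exceeds n − k + 1 = 19 by 3, so the Singleton bound is violated and no linear [22, 4, 22]_13 code can exist. In particular it is not MDS (MDS requires d = n − k + 1 exactly).
Description: the claimed parameters are [22, 4, 22]_13; such a code would be impossible (violates the Singleton bound).


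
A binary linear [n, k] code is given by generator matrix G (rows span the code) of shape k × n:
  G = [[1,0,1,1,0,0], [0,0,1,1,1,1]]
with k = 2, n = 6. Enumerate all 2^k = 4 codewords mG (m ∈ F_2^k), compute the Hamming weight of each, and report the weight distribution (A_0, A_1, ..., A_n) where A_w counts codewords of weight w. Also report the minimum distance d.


Weight distribution: A_0 = 1, A_3 = 2, A_4 = 1. Minimum distance d = 3.

Enumerate all 2^2 = 4 messages m ∈ F_2^2.
For each, compute codeword c = mG in F_2^6, then tally its weight.
  m = 00 → c = 000000, weight = 0.
  m = 10 → c = 101100, weight = 3.
  m = 01 → c = 001111, weight = 4.
  m = 11 → c = 100011, weight = 3.
Tally weights:
  weight 0: 1 codewords.
  weight 3: 2 codewords.
  weight 4: 1 codewords.
Minimum distance d = smallest w > 0 with A_w > 0 = 3.
Sanity: Σ A_w = 4 = 2^2 = 4 ✓.


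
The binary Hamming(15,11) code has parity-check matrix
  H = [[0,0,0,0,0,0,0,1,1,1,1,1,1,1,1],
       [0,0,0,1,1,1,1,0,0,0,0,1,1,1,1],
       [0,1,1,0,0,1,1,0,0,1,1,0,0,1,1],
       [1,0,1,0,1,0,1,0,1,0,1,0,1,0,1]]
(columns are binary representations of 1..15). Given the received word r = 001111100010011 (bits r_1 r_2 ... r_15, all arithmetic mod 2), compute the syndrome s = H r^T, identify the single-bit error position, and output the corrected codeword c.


s = (1, 0, 0, 1)^T, error position = 9, corrected codeword c = 001111101010011

Compute s = H r^T mod 2 one row at a time:
  s_1 = 0 + 0 + 0 + 1 + 0 + 0 + 1 + 1 = 3 ≡ 1 (mod 2).
  s_2 = 1 + 1 + 1 + 1 + 0 + 0 + 1 + 1 = 6 ≡ 0 (mod 2).
  s_3 = 0 + 1 + 1 + 1 + 0 + 1 + 1 + 1 = 6 ≡ 0 (mod 2).
  s_4 = 0 + 1 + 1 + 1 + 0 + 1 + 0 + 1 = 5 ≡ 1 (mod 2).
s = (1, 0, 0, 1)^T — this equals column 9 of H (binary 1001), so error is at position 9.
Correct: flip bit 9 of r = 001111100010011 to get c = 001111101010011.


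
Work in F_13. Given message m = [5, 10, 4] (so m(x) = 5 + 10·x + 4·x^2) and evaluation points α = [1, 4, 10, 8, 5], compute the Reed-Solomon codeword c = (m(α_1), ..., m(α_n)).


c = [6, 5, 11, 3, 12]

Message polynomial: m(x) = 5 + 10·x + 4·x^2 (mod 13).
For each evaluation point α_i, compute m(α_i) mod 13:
  α_1 = 1: Horner steps 4 → 1 → 6, so m(1) = 6.
  α_2 = 4: Horner steps 4 → 0 → 5, so m(4) = 5.
  α_3 = 10: Horner steps 4 → 11 → 11, so m(10) = 11.
  α_4 = 8: Horner steps 4 → 3 → 3, so m(8) = 3.
  α_5 = 5: Horner steps 4 → 4 → 12, so m(5) = 12.
Codeword c = [6, 5, 11, 3, 12] ∈ F_13^5.


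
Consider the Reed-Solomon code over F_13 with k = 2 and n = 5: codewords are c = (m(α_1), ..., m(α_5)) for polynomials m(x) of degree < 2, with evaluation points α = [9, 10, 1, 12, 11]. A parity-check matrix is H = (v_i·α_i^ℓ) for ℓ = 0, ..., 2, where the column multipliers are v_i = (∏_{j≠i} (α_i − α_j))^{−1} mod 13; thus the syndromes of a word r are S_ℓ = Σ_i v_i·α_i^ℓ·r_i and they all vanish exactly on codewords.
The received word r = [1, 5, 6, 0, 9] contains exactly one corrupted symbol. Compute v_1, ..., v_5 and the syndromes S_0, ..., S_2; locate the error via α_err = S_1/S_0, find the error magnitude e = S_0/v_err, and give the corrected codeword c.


S = (8, 8, 8), error at position 3, error magnitude e = 11, c = [1, 5, 8, 0, 9].

Step 1: column multipliers v_i = (∏_{j≠i}(α_i − α_j))^{−1} mod 13.
  i = 1 (α = 9): (9−10)(9−1)(9−12)(9−11) = (−1)·8·(−3)·(−2) = −48 ≡ 4, so v_1 = 4^{−1} = 10 (mod 13).
  i = 2 (α = 10): (10−9)(10−1)(10−12)(10−11) = 1·9·(−2)·(−1) = 18 ≡ 5, so v_2 = 5^{−1} = 8 (mod 13).
  i = 3 (α = 1): (1−9)(1−10)(1−12)(1−11) = (−8)·(−9)·(−11)·(−10) = 7920 ≡ 3, so v_3 = 3^{−1} = 9 (mod 13).
  i = 4 (α = 12): (12−9)(12−10)(12−1)(12−11) = 3·2·11·1 = 66 ≡ 1, so v_4 = 1^{−1} = 1 (mod 13).
  i = 5 (α = 11): (11−9)(11−10)(11−1)(11−12) = 2·1·10·(−1) = −20 ≡ 6, so v_5 = 6^{−1} = 11 (mod 13).
  v = [10, 8, 9, 1, 11].
Step 2: syndromes of r = [1, 5, 6, 0, 9] (all sums mod 13).
  S_0 = Σ v_i r_i = 10·1 + 8·5 + 9·6 + 1·0 + 11·9 = 203 ≡ 8.
  S_1 = Σ v_i α_i r_i = 10·9·1 + 8·10·5 + 9·1·6 + 1·12·0 + 11·11·9 = 1633 ≡ 8.
  α_i^2 mod 13 = [3, 9, 1, 1, 4].
  S_2 = Σ v_i α_i^2 r_i = 10·3·1 + 8·9·5 + 9·1·6 + 1·1·0 + 11·4·9 = 840 ≡ 8.
  S = (8, 8, 8) ≠ 0, so r is not a codeword (an error is present).
Step 3: locate the error. For a single error e at position i, S_ℓ = v_i·e·α_i^ℓ, so α_err = S_1/S_0.
  S_0^{−1} = 8^{−1} = 5 (mod 13), so α_err = 8·5 = 40 ≡ 1 = α_3. Error position i = 3.
  Consistency check: S_2/S_1 = 8·5 = 40 ≡ 1 = α_err ✓ (single-error assumption holds).
Step 4: error magnitude e = S_0/v_3 = S_0·∏_{j≠3}(α_3 − α_j) = 8·3 = 24 ≡ 11 (mod 13).
Step 5: correct position 3: c_3 = r_3 − e = 6 − 11 ≡ 8 (mod 13). Hence c = [1, 5, 8, 0, 9].
  Check: interpolating c through the α_i gives m(x) = 4 + 4·x (degree < 2) with m(α_i) = c_i for every i, so c is indeed a codeword.


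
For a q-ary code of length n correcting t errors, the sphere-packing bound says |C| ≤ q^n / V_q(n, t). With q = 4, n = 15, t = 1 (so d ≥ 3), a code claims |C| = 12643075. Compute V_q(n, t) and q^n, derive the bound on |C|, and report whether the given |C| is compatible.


V_q(n, t) = 46, q^n = 1073741824, Hamming bound = 23342213, |C| = 12643075 ≤ bound (satisfied).

Step 1: Compute V_q(n, t) = Σ_{j=0}^1 C(n, j) (q−1)^j.
  j = 0: C(15,0)·(3)^0 = 1·1 = 1.
  j = 1: C(15,1)·(3)^1 = 15·3 = 45.
  V_q(n, t) = 1 + 45 = 46.
Step 2: q^n = 4^15 = 1073741824.
Step 3: Hamming bound ⌊q^n / V_q(n,t)⌋ = ⌊1073741824/46⌋ = 23342213.
Step 4: Compare |C| = 12643075 to 23342213: satisfied.
The claimed |C| lies below the Hamming bound.


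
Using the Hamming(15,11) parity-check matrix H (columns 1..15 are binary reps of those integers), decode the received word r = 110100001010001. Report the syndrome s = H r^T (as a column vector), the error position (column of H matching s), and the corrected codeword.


s = (1, 0, 1, 0)^T, error position = 10, corrected codeword c = 110100001110001

Compute s = H r^T mod 2 one row at a time:
  s_1 = 0 + 1 + 0 + 1 + 0 + 0 + 0 + 1 = 3 ≡ 1 (mod 2).
  s_2 = 1 + 0 + 0 + 0 + 0 + 0 + 0 + 1 = 2 ≡ 0 (mod 2).
  s_3 = 1 + 0 + 0 + 0 + 0 + 1 + 0 + 1 = 3 ≡ 1 (mod 2).
  s_4 = 1 + 0 + 0 + 0 + 1 + 1 + 0 + 1 = 4 ≡ 0 (mod 2).
s = (1, 0, 1, 0)^T — this equals column 10 of H (binary 1010), so error is at position 10.
Correct: flip bit 10 of r = 110100001010001 to get c = 110100001110001.


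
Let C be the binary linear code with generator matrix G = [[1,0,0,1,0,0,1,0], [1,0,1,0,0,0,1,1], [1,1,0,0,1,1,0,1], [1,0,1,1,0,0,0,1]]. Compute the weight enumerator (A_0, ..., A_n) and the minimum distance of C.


Weight distribution: A_0 = 1, A_1 = 1, A_2 = 1, A_3 = 3, A_4 = 3, A_5 = 3, A_6 = 3, A_7 = 1. Minimum distance d = 1.

Enumerate all 2^4 = 16 messages m ∈ F_2^4.
For each, compute codeword c = mG in F_2^8, then tally its weight.
  m = 0000 → c = 00000000, weight = 0.
  m = 1000 → c = 10010010, weight = 3.
  m = 0100 → c = 10100011, weight = 4.
  m = 1100 → c = 00110001, weight = 3.
  m = 0010 → c = 11001101, weight = 5.
  m = 1010 → c = 01011111, weight = 6.
  m = 0110 → c = 01101110, weight = 5.
  m = 1110 → c = 11111100, weight = 6.
  m = 0001 → c = 10110001, weight = 4.
  m = 1001 → c = 00100011, weight = 3.
  m = 0101 → c = 00010010, weight = 2.
  m = 1101 → c = 10000000, weight = 1.
  m = 0011 → c = 01111100, weight = 5.
  m = 1011 → c = 11101110, weight = 6.
  m = 0111 → c = 11011111, weight = 7.
  m = 1111 → c = 01001101, weight = 4.
Tally weights:
  weight 0: 1 codewords.
  weight 1: 1 codewords.
  weight 2: 1 codewords.
  weight 3: 3 codewords.
  weight 4: 3 codewords.
  weight 5: 3 codewords.
  weight 6: 3 codewords.
  weight 7: 1 codewords.
Minimum distance d = smallest w > 0 with A_w > 0 = 1.
Sanity: Σ A_w = 16 = 2^4 = 16 ✓.


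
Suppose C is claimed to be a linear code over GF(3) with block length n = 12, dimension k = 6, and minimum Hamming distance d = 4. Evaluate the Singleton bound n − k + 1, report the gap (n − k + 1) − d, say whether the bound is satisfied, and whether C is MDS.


Singleton RHS = n − k + 1 = 7, slack = 3, bound satisfied, not MDS.

Singleton bound: d ≤ n − k + 1.
Here n = 12, k = 6, so n − k + 1 = 7.
Given d = 4, check d ≤ 7: YES.
Slack = (n − k + 1) − d = 3.
The code is NOT MDS (slack = 3 > 0).
Description: the claimed parameters are [12, 6, 4]_3; such a code would be non-MDS.


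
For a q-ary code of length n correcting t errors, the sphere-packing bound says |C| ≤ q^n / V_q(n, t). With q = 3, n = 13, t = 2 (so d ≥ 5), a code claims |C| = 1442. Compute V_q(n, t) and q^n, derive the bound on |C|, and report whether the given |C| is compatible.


V_q(n, t) = 339, q^n = 1594323, Hamming bound = 4703, |C| = 1442 ≤ bound (satisfied).

Step 1: Compute V_q(n, t) = Σ_{j=0}^2 C(n, j) (q−1)^j.
  j = 0: C(13,0)·(2)^0 = 1·1 = 1.
  j = 1: C(13,1)·(2)^1 = 13·2 = 26.
  j = 2: C(13,2)·(2)^2 = 78·4 = 312.
  V_q(n, t) = 1 + 26 + 312 = 339.
Step 2: q^n = 3^13 = 1594323.
Step 3: Hamming bound ⌊q^n / V_q(n,t)⌋ = ⌊1594323/339⌋ = 4703.
Step 4: Compare |C| = 1442 to 4703: satisfied.
The claimed |C| lies below the Hamming bound.


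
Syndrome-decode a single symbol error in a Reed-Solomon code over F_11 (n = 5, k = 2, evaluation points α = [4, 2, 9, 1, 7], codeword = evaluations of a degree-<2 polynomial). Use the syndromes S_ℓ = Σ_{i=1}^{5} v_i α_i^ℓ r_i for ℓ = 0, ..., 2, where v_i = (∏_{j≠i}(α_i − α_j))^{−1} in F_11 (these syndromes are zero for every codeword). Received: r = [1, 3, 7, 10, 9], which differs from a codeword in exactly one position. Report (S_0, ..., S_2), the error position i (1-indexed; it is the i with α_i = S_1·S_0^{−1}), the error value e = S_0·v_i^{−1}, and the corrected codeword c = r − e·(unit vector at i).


S = (6, 6, 6), error at position 4, error magnitude e = 6, c = [1, 3, 7, 4, 9].

Step 1: column multipliers v_i = (∏_{j≠i}(α_i − α_j))^{−1} mod 11.
  i = 1 (α = 4): (4−2)(4−9)(4−1)(4−7) = 2·(−5)·3·(−3) = 90 ≡ 2, so v_1 = 2^{−1} = 6 (mod 11).
  i = 2 (α = 2): (2−4)(2−9)(2−1)(2−7) = (−2)·(−7)·1·(−5) = −70 ≡ 7, so v_2 = 7^{−1} = 8 (mod 11).
  i = 3 (α = 9): (9−4)(9−2)(9−1)(9−7) = 5·7·8·2 = 560 ≡ 10, so v_3 = 10^{−1} = 10 (mod 11).
  i = 4 (α = 1): (1−4)(1−2)(1−9)(1−7) = (−3)·(−1)·(−8)·(−6) = 144 ≡ 1, so v_4 = 1^{−1} = 1 (mod 11).
  i = 5 (α = 7): (7−4)(7−2)(7−9)(7−1) = 3·5·(−2)·6 = −180 ≡ 7, so v_5 = 7^{−1} = 8 (mod 11).
  v = [6, 8, 10, 1, 8].
Step 2: syndromes of r = [1, 3, 7, 10, 9] (all sums mod 11).
  S_0 = Σ v_i r_i = 6·1 + 8·3 + 10·7 + 1·10 + 8·9 = 182 ≡ 6.
  S_1 = Σ v_i α_i r_i = 6·4·1 + 8·2·3 + 10·9·7 + 1·1·10 + 8·7·9 = 1216 ≡ 6.
  α_i^2 mod 11 = [5, 4, 4, 1, 5].
  S_2 = Σ v_i α_i^2 r_i = 6·5·1 + 8·4·3 + 10·4·7 + 1·1·10 + 8·5·9 = 776 ≡ 6.
  S = (6, 6, 6) ≠ 0, so r is not a codeword (an error is present).
Step 3: locate the error. For a single error e at position i, S_ℓ = v_i·e·α_i^ℓ, so α_err = S_1/S_0.
  S_0^{−1} = 6^{−1} = 2 (mod 11), so α_err = 6·2 = 12 ≡ 1 = α_4. Error position i = 4.
  Consistency check: S_2/S_1 = 6·2 = 12 ≡ 1 = α_err ✓ (single-error assumption holds).
Step 4: error magnitude e = S_0/v_4 = S_0·∏_{j≠4}(α_4 − α_j) = 6·1 = 6 ≡ 6 (mod 11).
Step 5: correct position 4: c_4 = r_4 − e = 10 − 6 ≡ 4 (mod 11). Hence c = [1, 3, 7, 4, 9].
  Check: interpolating c through the α_i gives m(x) = 5 + 10·x (degree < 2) with m(α_i) = c_i for every i, so c is indeed a codeword.


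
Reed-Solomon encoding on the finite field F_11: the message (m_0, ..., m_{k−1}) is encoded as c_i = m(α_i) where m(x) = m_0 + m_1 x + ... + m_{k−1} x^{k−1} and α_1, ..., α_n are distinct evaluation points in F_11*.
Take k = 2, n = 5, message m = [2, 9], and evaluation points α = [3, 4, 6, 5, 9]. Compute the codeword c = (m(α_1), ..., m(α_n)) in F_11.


c = [7, 5, 1, 3, 6]

Message polynomial: m(x) = 2 + 9·x (mod 11).
For each evaluation point α_i, compute m(α_i) mod 11:
  α_1 = 3: Horner steps 9 → 7, so m(3) = 7.
  α_2 = 4: Horner steps 9 → 5, so m(4) = 5.
  α_3 = 6: Horner steps 9 → 1, so m(6) = 1.
  α_4 = 5: Horner steps 9 → 3, so m(5) = 3.
  α_5 = 9: Horner steps 9 → 6, so m(9) = 6.
Codeword c = [7, 5, 1, 3, 6] ∈ F_11^5.


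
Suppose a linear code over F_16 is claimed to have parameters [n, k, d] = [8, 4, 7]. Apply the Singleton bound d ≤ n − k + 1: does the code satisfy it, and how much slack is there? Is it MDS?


Singleton RHS = n − k + 1 = 5, slack = -2, bound violated (no such code; not MDS).

Singleton bound: d ≤ n − k + 1.
Here n = 8, k = 4, so n − k + 1 = 5.
Given d = 7, check d ≤ 5: NO.
Slack = (n − k + 1) − d = -2.
The slack is negative: d = 7 exceeds n − k + 1 = 5 by 2, so the Singleton bound is violated and no linear [8, 4, 7]_16 code can exist. In particular it is not MDS (MDS requires d = n − k + 1 exactly).
Description: the claimed parameters are [8, 4, 7]_16; such a code would be impossible (violates the Singleton bound).


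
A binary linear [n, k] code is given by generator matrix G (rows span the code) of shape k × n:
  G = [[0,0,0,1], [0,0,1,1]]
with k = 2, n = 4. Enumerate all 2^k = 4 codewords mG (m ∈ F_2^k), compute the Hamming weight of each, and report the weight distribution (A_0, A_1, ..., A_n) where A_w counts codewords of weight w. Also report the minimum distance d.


Weight distribution: A_0 = 1, A_1 = 2, A_2 = 1. Minimum distance d = 1.

Enumerate all 2^2 = 4 messages m ∈ F_2^2.
For each, compute codeword c = mG in F_2^4, then tally its weight.
  m = 00 → c = 0000, weight = 0.
  m = 10 → c = 0001, weight = 1.
  m = 01 → c = 0011, weight = 2.
  m = 11 → c = 0010, weight = 1.
Tally weights:
  weight 0: 1 codewords.
  weight 1: 2 codewords.
  weight 2: 1 codewords.
Minimum distance d = smallest w > 0 with A_w > 0 = 1.
Sanity: Σ A_w = 4 = 2^2 = 4 ✓.


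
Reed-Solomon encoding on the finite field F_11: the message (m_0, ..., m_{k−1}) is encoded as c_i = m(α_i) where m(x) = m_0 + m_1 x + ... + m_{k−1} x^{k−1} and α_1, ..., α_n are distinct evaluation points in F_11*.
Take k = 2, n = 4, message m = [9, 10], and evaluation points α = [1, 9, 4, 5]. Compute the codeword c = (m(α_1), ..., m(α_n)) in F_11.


c = [8, 0, 5, 4]

Message polynomial: m(x) = 9 + 10·x (mod 11).
For each evaluation point α_i, compute m(α_i) mod 11:
  α_1 = 1: Horner steps 10 → 8, so m(1) = 8.
  α_2 = 9: Horner steps 10 → 0, so m(9) = 0.
  α_3 = 4: Horner steps 10 → 5, so m(4) = 5.
  α_4 = 5: Horner steps 10 → 4, so m(5) = 4.
Codeword c = [8, 0, 5, 4] ∈ F_11^4.


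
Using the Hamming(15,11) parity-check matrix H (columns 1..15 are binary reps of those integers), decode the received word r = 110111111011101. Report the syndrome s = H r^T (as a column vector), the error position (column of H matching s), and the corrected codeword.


s = (0, 1, 1, 1)^T, error position = 7, corrected codeword c = 110111011011101

Compute s = H r^T mod 2 one row at a time:
  s_1 = 1 + 1 + 0 + 1 + 1 + 1 + 0 + 1 = 6 ≡ 0 (mod 2).
  s_2 = 1 + 1 + 1 + 1 + 1 + 1 + 0 + 1 = 7 ≡ 1 (mod 2).
  s_3 = 1 + 0 + 1 + 1 + 0 + 1 + 0 + 1 = 5 ≡ 1 (mod 2).
  s_4 = 1 + 0 + 1 + 1 + 1 + 1 + 1 + 1 = 7 ≡ 1 (mod 2).
s = (0, 1, 1, 1)^T — this equals column 7 of H (binary 0111), so error is at position 7.
Correct: flip bit 7 of r = 110111111011101 to get c = 110111011011101.


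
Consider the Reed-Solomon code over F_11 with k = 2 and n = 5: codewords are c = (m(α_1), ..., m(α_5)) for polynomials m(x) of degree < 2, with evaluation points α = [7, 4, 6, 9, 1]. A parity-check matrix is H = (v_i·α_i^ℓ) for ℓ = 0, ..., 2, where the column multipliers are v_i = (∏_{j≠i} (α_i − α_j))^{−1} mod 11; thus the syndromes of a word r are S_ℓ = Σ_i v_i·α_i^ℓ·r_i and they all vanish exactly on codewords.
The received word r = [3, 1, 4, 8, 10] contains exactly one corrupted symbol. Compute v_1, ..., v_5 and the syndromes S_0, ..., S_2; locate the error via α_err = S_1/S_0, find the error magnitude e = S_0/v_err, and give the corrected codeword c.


S = (8, 4, 2), error at position 3, error magnitude e = 9, c = [3, 1, 6, 8, 10].

Step 1: column multipliers v_i = (∏_{j≠i}(α_i − α_j))^{−1} mod 11.
  i = 1 (α = 7): (7−4)(7−6)(7−9)(7−1) = 3·1·(−2)·6 = −36 ≡ 8, so v_1 = 8^{−1} = 7 (mod 11).
  i = 2 (α = 4): (4−7)(4−6)(4−9)(4−1) = (−3)·(−2)·(−5)·3 = −90 ≡ 9, so v_2 = 9^{−1} = 5 (mod 11).
  i = 3 (α = 6): (6−7)(6−4)(6−9)(6−1) = (−1)·2·(−3)·5 = 30 ≡ 8, so v_3 = 8^{−1} = 7 (mod 11).
  i = 4 (α = 9): (9−7)(9−4)(9−6)(9−1) = 2·5·3·8 = 240 ≡ 9, so v_4 = 9^{−1} = 5 (mod 11).
  i = 5 (α = 1): (1−7)(1−4)(1−6)(1−9) = (−6)·(−3)·(−5)·(−8) = 720 ≡ 5, so v_5 = 5^{−1} = 9 (mod 11).
  v = [7, 5, 7, 5, 9].
Step 2: syndromes of r = [3, 1, 4, 8, 10] (all sums mod 11).
  S_0 = Σ v_i r_i = 7·3 + 5·1 + 7·4 + 5·8 + 9·10 = 184 ≡ 8.
  S_1 = Σ v_i α_i r_i = 7·7·3 + 5·4·1 + 7·6·4 + 5·9·8 + 9·1·10 = 785 ≡ 4.
  α_i^2 mod 11 = [5, 5, 3, 4, 1].
  S_2 = Σ v_i α_i^2 r_i = 7·5·3 + 5·5·1 + 7·3·4 + 5·4·8 + 9·1·10 = 464 ≡ 2.
  S = (8, 4, 2) ≠ 0, so r is not a codeword (an error is present).
Step 3: locate the error. For a single error e at position i, S_ℓ = v_i·e·α_i^ℓ, so α_err = S_1/S_0.
  S_0^{−1} = 8^{−1} = 7 (mod 11), so α_err = 4·7 = 28 ≡ 6 = α_3. Error position i = 3.
  Consistency check: S_2/S_1 = 2·3 = 6 ≡ 6 = α_err ✓ (single-error assumption holds).
Step 4: error magnitude e = S_0/v_3 = S_0·∏_{j≠3}(α_3 − α_j) = 8·8 = 64 ≡ 9 (mod 11).
Step 5: correct position 3: c_3 = r_3 − e = 4 − 9 ≡ 6 (mod 11). Hence c = [3, 1, 6, 8, 10].
  Check: interpolating c through the α_i gives m(x) = 2 + 8·x (degree < 2) with m(α_i) = c_i for every i, so c is indeed a codeword.


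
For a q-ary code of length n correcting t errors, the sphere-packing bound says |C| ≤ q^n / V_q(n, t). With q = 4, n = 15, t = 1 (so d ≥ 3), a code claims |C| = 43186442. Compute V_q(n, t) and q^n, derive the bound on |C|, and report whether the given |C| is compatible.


V_q(n, t) = 46, q^n = 1073741824, Hamming bound = 23342213, |C| = 43186442 > bound (violated).

Step 1: Compute V_q(n, t) = Σ_{j=0}^1 C(n, j) (q−1)^j.
  j = 0: C(15,0)·(3)^0 = 1·1 = 1.
  j = 1: C(15,1)·(3)^1 = 15·3 = 45.
  V_q(n, t) = 1 + 45 = 46.
Step 2: q^n = 4^15 = 1073741824.
Step 3: Hamming bound ⌊q^n / V_q(n,t)⌋ = ⌊1073741824/46⌋ = 23342213.
Step 4: Compare |C| = 43186442 to 23342213: violated.
The claimed |C| lies above the Hamming bound, so no 4-ary code of length 15 with d ≥ 3 can have 43186442 codewords.


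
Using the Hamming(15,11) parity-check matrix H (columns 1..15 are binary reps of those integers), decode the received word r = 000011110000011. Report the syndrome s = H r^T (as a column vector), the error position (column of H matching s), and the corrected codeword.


s = (1, 1, 0, 1)^T, error position = 13, corrected codeword c = 000011110000111

Compute s = H r^T mod 2 one row at a time:
  s_1 = 1 + 0 + 0 + 0 + 0 + 0 + 1 + 1 = 3 ≡ 1 (mod 2).
  s_2 = 0 + 1 + 1 + 1 + 0 + 0 + 1 + 1 = 5 ≡ 1 (mod 2).
  s_3 = 0 + 0 + 1 + 1 + 0 + 0 + 1 + 1 = 4 ≡ 0 (mod 2).
  s_4 = 0 + 0 + 1 + 1 + 0 + 0 + 0 + 1 = 3 ≡ 1 (mod 2).
s = (1, 1, 0, 1)^T — this equals column 13 of H (binary 1101), so error is at position 13.
Correct: flip bit 13 of r = 000011110000011 to get c = 000011110000111.
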